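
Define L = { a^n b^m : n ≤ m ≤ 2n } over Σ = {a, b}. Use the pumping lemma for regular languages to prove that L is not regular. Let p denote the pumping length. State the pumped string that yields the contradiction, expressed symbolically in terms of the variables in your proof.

Assume L is regular. Let p be the pumping length given by the pumping lemma.
Take w = a^p b^p ∈ L (since p ≤ p ≤ 2p), with |w| = 2p ≥ p.
By the pumping lemma, w = xyz with |xy| ≤ p and |y| > 0.
Since the first p symbols of w are all a's and |xy| ≤ p, y lies entirely in the leading a-block: y = a^k for some k with 1 ≤ k ≤ p.
Pump with i = 2: xy^2z = a^{p+k} b^p. Now n = p+k > p = m, so the condition n ≤ m fails. Thus xy^2z ∉ L.
Contradiction. Therefore L is not regular.

a^{p+k} b^p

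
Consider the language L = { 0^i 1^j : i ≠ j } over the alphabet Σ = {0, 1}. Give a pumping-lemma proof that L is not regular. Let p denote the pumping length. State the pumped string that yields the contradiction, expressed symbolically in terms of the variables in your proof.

Assume L is regular. Let p be the pumping length given by the pumping lemma.
Choose w = 0^p 1^{p+p!}. Since p ≠ p+p!, w ∈ L; and |w| ≥ p.
Write w = xyz as guaranteed by the lemma, with |xy| ≤ p and y is nonempty.
The first p characters of w are 0's, so xy (and hence y) consists only of 0's. Write y = 0^k, 1 ≤ k ≤ p.
Since 1 ≤ k ≤ p, k divides p!; set t = 1 + p!/k. Then xy^t z has p + (p!/k)·k = p + p! copies of 0. Now the 0-count equals the 1-count, so i ≠ j fails. So xy^t z = 0^{p+p!} 1^{p+p!} ∉ L.
This is a contradiction; hence L is not regular.

0^{p+p!} 1^{p+p!}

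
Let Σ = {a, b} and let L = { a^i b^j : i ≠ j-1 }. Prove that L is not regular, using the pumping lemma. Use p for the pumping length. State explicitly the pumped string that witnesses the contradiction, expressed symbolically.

a^{p+p!} b^{p+p!+1}

Assume L is regular. Let p be the pumping length given by the pumping lemma.
Choose w = a^p b^{p+p!+1}. Since p ≠ (p+p!+1)-1 = p+p!, w ∈ L; and |w| ≥ p.
The pumping lemma gives a decomposition w = xyz where |xy| ≤ p and y is nonempty.
The first p characters of w are a's, so xy (and hence y) consists only of a's. Write y = a^k, 1 ≤ k ≤ p.
Since 1 ≤ k ≤ p, k divides p!; set t = 1 + p!/k. Then xy^t z has p + (p!/k)·k = p + p! copies of a. Now the a-count is p+p! and (b-count)-1 = (p+p!+1)-1 = p+p!, so i ≠ j-1 fails. So xy^t z = a^{p+p!} b^{p+p!+1} ∉ L.
This is a contradiction; hence L is not regular.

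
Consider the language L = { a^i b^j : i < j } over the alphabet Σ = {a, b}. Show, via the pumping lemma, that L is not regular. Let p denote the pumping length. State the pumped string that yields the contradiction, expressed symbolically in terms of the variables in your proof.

a^{p+k} b^{p+1}

Assume L is regular; let p be its pumping constant.
Choose w = a^p b^{p+1} ∈ L, with |w| = 2p+1 ≥ p.
By the pumping lemma, w = xyz with |xy| ≤ p and |y| ≥ 1.
The first p characters of w are a's, so xy (and hence y) consists only of a's. Write y = a^k, 1 ≤ k ≤ p.
Consider xy^2z = a^{p+k} b^{p+1}. Since k ≥ 1, the a-count p+k is at least p+1, so i < j fails; thus xy^2z ∉ L.
This is a contradiction; hence L is not regular.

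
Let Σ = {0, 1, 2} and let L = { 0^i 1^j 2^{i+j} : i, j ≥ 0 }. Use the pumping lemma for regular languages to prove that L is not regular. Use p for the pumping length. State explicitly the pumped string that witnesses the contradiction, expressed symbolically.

0^{p+k} 1^p 2^{2p}

Assume L is regular. Let p be the pumping length given by the pumping lemma.
Take w = 0^p 1^p 2^{2p} ∈ L (with i=j=p, i+j=2p), |w| = 4p ≥ p.
The pumping lemma gives a decomposition w = xyz where |xy| ≤ p and |y| ≥ 1.
Since the first p symbols of w are all 0's and |xy| ≤ p, y lies entirely in the leading 0-block: y = 0^k for some k with 1 ≤ k ≤ p.
Consider xy^2z = 0^{p+k} 1^p 2^{2p}. Now the 0- and 1-counts sum to 2p+k, but the 2-count is 2p ≠ 2p+k. So xy^2z ∉ L.
This is a contradiction; hence L is not regular.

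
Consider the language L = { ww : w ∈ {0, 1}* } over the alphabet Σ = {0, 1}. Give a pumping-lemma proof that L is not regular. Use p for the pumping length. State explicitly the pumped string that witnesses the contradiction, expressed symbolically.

Assume L is regular. Let p be the pumping length given by the pumping lemma.
Take w = 0^p 1^p 0^p 1^p = uu where u = 0^p1^p; then w ∈ L and |w| = 4p ≥ p.
Write w = xyz as guaranteed by the lemma, with |xy| ≤ p and y is nonempty.
Since the first p symbols of w are all 0's and |xy| ≤ p, y lies entirely in the leading 0-block: y = 0^k for some k with 1 ≤ k ≤ p.
Pump with i = 2: xy^2z = 0^{p+k} 1^p 0^p 1^p, of length 4p+k. Suppose this equals vv. The string starts with 0 and ends with 1, so v does too; thus the boundary between the two copies of v is a 1→0 transition. There is exactly one such transition, at position 2p+k, so |v| = 2p+k and |vv| = 4p+2k ≠ 4p+k since k ≥ 1. So xy^2z ∉ L.
This contradicts the pumping lemma, so L is not regular.

0^{p+k} 1^p 0^p 1^p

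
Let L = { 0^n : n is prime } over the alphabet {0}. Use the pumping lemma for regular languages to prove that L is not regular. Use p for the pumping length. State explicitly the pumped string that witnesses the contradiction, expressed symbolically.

0^{q(1+k)}

Suppose for contradiction that L is regular, and let p be the pumping length.
Let q be a prime with q ≥ p+2 (infinitely many primes exist), and take w = 0^q ∈ L with |w| = q ≥ p.
The pumping lemma gives a decomposition w = xyz where |xy| ≤ p and |y| ≥ 1.
Then y = 0^k for some k with 1 ≤ k ≤ p.
Since 1 ≤ k ≤ p, |xz| = q-k. Pump with i = q+1: |xy^{q+1}z| = (q-k)+(q+1)k = q+qk = q(1+k), which is composite (both factors ≥ 2). So xy^{q+1}z = 0^{q(1+k)} ∉ L.
This is a contradiction; hence L is not regular.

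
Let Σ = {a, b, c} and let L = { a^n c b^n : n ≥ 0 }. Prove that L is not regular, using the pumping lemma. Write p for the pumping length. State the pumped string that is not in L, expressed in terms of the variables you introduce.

a^{p+k} c b^p

Assume L is regular. Let p be the pumping length given by the pumping lemma.
Take w = a^p c b^p ∈ L with |w| = 2p+1 ≥ p.
By the pumping lemma, w = xyz with |xy| ≤ p and y is nonempty.
Because |xy| ≤ p and w begins with p copies of a, we have y = a^k with 1 ≤ k ≤ p.
Pump with i = 2: xy^2z = a^{p+k} c b^p, which would require p+k = p. But k ≥ 1, so xy^2z ∉ L.
This is a contradiction; hence L is not regular.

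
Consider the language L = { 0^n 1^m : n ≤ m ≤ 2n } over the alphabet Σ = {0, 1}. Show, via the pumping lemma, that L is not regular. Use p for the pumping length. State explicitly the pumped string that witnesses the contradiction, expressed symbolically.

Suppose for contradiction that L is regular, and let p be the pumping length.
Take w = 0^p 1^p ∈ L (since p ≤ p ≤ 2p), with |w| = 2p ≥ p.
Write w = xyz as guaranteed by the lemma, with |xy| ≤ p and y is nonempty.
Because |xy| ≤ p and w begins with p copies of 0, we have y = 0^k with 1 ≤ k ≤ p.
Pump with i = 2: xy^2z = 0^{p+k} 1^p. Now n = p+k > p = m, so the condition n ≤ m fails. Thus xy^2z ∉ L.
This is a contradiction; hence L is not regular.

0^{p+k} 1^p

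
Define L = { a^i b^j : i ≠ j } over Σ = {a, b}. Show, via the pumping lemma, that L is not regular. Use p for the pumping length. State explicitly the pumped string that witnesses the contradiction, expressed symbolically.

a^{p+p!} b^{p+p!}

Assume L is regular. Let p be the pumping length given by the pumping lemma.
Choose w = a^p b^{p+p!}. Since p ≠ p+p!, w ∈ L; and |w| ≥ p.
The pumping lemma gives a decomposition w = xyz where |xy| ≤ p and |y| ≥ 1.
Since the first p symbols of w are all a's and |xy| ≤ p, y lies entirely in the leading a-block: y = a^k for some k with 1 ≤ k ≤ p.
Since 1 ≤ k ≤ p, k divides p!; set t = 1 + p!/k. Then xy^t z has p + (p!/k)·k = p + p! copies of a. Now the a-count equals the b-count, so i ≠ j fails. So xy^t z = a^{p+p!} b^{p+p!} ∉ L.
Contradiction. Therefore L is not regular.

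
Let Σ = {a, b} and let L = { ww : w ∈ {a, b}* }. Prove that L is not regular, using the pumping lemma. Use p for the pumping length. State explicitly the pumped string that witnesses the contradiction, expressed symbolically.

Toward a contradiction, assume L is regular with pumping length p.
Take w = a^p b^p a^p b^p = uu where u = a^pb^p; then w ∈ L and |w| = 4p ≥ p.
Write w = xyz as guaranteed by the lemma, with |xy| ≤ p and |y| > 0.
Because |xy| ≤ p and w begins with p copies of a, we have y = a^k with 1 ≤ k ≤ p.
Pump with i = 2: xy^2z = a^{p+k} b^p a^p b^p, of length 4p+k. Suppose this equals vv. The string starts with a and ends with b, so v does too; thus the boundary between the two copies of v is a b→a transition. There is exactly one such transition, at position 2p+k, so |v| = 2p+k and |vv| = 4p+2k ≠ 4p+k since k ≥ 1. So xy^2z ∉ L.
This contradicts the pumping lemma, so L is not regular.

a^{p+k} b^p a^p b^p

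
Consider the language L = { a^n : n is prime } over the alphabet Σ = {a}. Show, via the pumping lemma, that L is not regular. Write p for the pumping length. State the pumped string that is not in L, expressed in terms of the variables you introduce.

a^{q(1+k)}

Toward a contradiction, assume L is regular with pumping length p.
Let q be a prime with q ≥ p+2 (infinitely many primes exist), and take w = a^q ∈ L with |w| = q ≥ p.
Write w = xyz as guaranteed by the lemma, with |xy| ≤ p and |y| ≥ 1.
Then y = a^k for some k with 1 ≤ k ≤ p.
Since 1 ≤ k ≤ p, |xz| = q-k. Pump with i = q+1: |xy^{q+1}z| = (q-k)+(q+1)k = q+qk = q(1+k), which is composite (both factors ≥ 2). So xy^{q+1}z = a^{q(1+k)} ∉ L.
This is a contradiction; hence L is not regular.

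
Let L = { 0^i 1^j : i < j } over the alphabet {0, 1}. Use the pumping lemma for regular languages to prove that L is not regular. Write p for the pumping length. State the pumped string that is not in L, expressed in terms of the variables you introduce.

0^{p+k} 1^{p+1}

Suppose for contradiction that L is regular, and let p be the pumping length.
Choose w = 0^p 1^{p+1} ∈ L, with |w| = 2p+1 ≥ p.
By the pumping lemma, w = xyz with |xy| ≤ p and |y| > 0.
Because |xy| ≤ p and w begins with p copies of 0, we have y = 0^k with 1 ≤ k ≤ p.
Consider xy^2z = 0^{p+k} 1^{p+1}. Since k ≥ 1, the 0-count p+k is at least p+1, so i < j fails; thus xy^2z ∉ L.
This contradicts the pumping lemma, so L is not regular.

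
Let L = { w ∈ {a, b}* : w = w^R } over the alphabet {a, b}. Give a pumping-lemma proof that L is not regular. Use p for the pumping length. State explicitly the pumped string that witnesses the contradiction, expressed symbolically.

a^{p+k} b a^p

Assume L is regular; let p be its pumping constant.
Take w = a^p b a^p, a palindrome of length 2p+1 ≥ p.
Write w = xyz as guaranteed by the lemma, with |xy| ≤ p and |y| ≥ 1.
Because |xy| ≤ p and w begins with p copies of a, we have y = a^k with 1 ≤ k ≤ p.
Pump with i = 2: xy^2z = a^{p+k} b a^p. Its reverse is a^p b a^{p+k}, which differs from xy^2z since k ≥ 1. So xy^2z is not a palindrome and xy^2z ∉ L.
Contradiction. Therefore L is not regular.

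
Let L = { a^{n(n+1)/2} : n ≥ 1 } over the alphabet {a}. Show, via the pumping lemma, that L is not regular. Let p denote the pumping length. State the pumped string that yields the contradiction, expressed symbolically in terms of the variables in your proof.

a^{p(p+1)/2+k}

Toward a contradiction, assume L is regular with pumping length p.
Take w = a^{p(p+1)/2} ∈ L with |w| = p(p+1)/2 ≥ p.
By the pumping lemma, w = xyz with |xy| ≤ p and y is nonempty.
Then y = a^k for some k with 1 ≤ k ≤ p.
Pump with i = 2: xy^2z = a^{p(p+1)/2+k}. Since 1 ≤ k ≤ p, p(p+1)/2 < p(p+1)/2+k ≤ p(p+1)/2+p < (p+1)(p+2)/2, so p(p+1)/2+k is strictly between consecutive triangular numbers. So xy^2z ∉ L.
This contradicts the pumping lemma, so L is not regular.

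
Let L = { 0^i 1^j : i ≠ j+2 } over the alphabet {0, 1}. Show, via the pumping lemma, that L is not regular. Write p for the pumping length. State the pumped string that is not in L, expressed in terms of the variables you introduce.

0^{p+p!} 1^{p+p!-2}

Assume L is regular; let p be its pumping constant.
Choose w = 0^p 1^{p+p!-2}. Since p ≠ (p+p!-2)+2 = p+p!, w ∈ L; and |w| ≥ p.
The pumping lemma gives a decomposition w = xyz where |xy| ≤ p and |y| ≥ 1.
Since the first p symbols of w are all 0's and |xy| ≤ p, y lies entirely in the leading 0-block: y = 0^k for some k with 1 ≤ k ≤ p.
Since 1 ≤ k ≤ p, k divides p!; set t = 1 + p!/k. Then xy^t z has p + (p!/k)·k = p + p! copies of 0. Now the 0-count is p+p! and (1-count)+2 = (p+p!-2)+2 = p+p!, so i ≠ j+2 fails. So xy^t z = 0^{p+p!} 1^{p+p!-2} ∉ L.
This is a contradiction; hence L is not regular.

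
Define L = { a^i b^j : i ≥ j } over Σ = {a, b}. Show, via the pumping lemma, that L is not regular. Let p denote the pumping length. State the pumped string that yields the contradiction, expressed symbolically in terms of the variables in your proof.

Assume L is regular. Let p be the pumping length given by the pumping lemma.
Choose w = a^p b^p ∈ L, with |w| = 2p ≥ p.
Write w = xyz as guaranteed by the lemma, with |xy| ≤ p and |y| > 0.
Because |xy| ≤ p and w begins with p copies of a, we have y = a^k with 1 ≤ k ≤ p.
Consider xy^0z = xz = a^{p-k} b^p. Since k ≥ 1, the a-count p-k is less than p, so i ≥ j fails; thus xz ∉ L.
This contradicts the pumping lemma, so L is not regular.

a^{p-k} b^p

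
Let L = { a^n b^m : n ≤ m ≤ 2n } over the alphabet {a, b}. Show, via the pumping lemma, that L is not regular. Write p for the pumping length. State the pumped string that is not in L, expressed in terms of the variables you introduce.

a^{p+k} b^p

Toward a contradiction, assume L is regular with pumping length p.
Take w = a^p b^p ∈ L (since p ≤ p ≤ 2p), with |w| = 2p ≥ p.
By the pumping lemma, w = xyz with |xy| ≤ p and |y| > 0.
Since the first p symbols of w are all a's and |xy| ≤ p, y lies entirely in the leading a-block: y = a^k for some k with 1 ≤ k ≤ p.
Pump with i = 2: xy^2z = a^{p+k} b^p. Now n = p+k > p = m, so the condition n ≤ m fails. Thus xy^2z ∉ L.
Contradiction. Therefore L is not regular.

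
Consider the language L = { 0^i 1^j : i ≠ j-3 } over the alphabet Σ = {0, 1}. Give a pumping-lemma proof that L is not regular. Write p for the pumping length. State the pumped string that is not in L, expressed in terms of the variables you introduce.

Assume L is regular; let p be its pumping constant.
Choose w = 0^p 1^{p+p!+3}. Since p ≠ (p+p!+3)-3 = p+p!, w ∈ L; and |w| ≥ p.
Write w = xyz as guaranteed by the lemma, with |xy| ≤ p and |y| ≥ 1.
The first p characters of w are 0's, so xy (and hence y) consists only of 0's. Write y = 0^k, 1 ≤ k ≤ p.
Since 1 ≤ k ≤ p, k divides p!; set t = 1 + p!/k. Then xy^t z has p + (p!/k)·k = p + p! copies of 0. Now the 0-count is p+p! and (1-count)-3 = (p+p!+3)-3 = p+p!, so i ≠ j-3 fails. So xy^t z = 0^{p+p!} 1^{p+p!+3} ∉ L.
Contradiction. Therefore L is not regular.

0^{p+p!} 1^{p+p!+3}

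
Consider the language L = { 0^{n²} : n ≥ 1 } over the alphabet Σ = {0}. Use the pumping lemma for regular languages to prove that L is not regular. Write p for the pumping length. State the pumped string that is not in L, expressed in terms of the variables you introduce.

Suppose for contradiction that L is regular, and let p be the pumping length.
Take w = 0^{p²} ∈ L with |w| = p² ≥ p.
The pumping lemma gives a decomposition w = xyz where |xy| ≤ p and |y| > 0.
Then y = 0^k for some k with 1 ≤ k ≤ p.
Pump with i = 2: xy^2z = 0^{p²+k}. Since 1 ≤ k ≤ p, p² < p²+k ≤ p²+p < (p+1)², so p²+k lies strictly between consecutive squares and is not a perfect square. So xy^2z ∉ L.
Contradiction. Therefore L is not regular.

0^{p²+k}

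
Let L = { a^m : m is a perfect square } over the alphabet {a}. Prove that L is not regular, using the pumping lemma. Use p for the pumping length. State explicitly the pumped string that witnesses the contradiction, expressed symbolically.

Assume L is regular; let p be its pumping constant.
Take w = a^{p²} ∈ L with |w| = p² ≥ p.
The pumping lemma gives a decomposition w = xyz where |xy| ≤ p and |y| > 0.
Then y = a^k for some k with 1 ≤ k ≤ p.
Pump with i = 2: xy^2z = a^{p²+k}. Since 1 ≤ k ≤ p, p² < p²+k ≤ p²+p < (p+1)², so p²+k lies strictly between consecutive squares and is not a perfect square. So xy^2z ∉ L.
This is a contradiction; hence L is not regular.

a^{p²+k}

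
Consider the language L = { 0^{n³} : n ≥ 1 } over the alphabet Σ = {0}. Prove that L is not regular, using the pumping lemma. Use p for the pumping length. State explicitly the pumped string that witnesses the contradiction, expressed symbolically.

Suppose for contradiction that L is regular, and let p be the pumping length.
Take w = 0^{p³} ∈ L with |w| = p³ ≥ p.
Write w = xyz as guaranteed by the lemma, with |xy| ≤ p and |y| ≥ 1.
Then y = 0^k for some k with 1 ≤ k ≤ p.
Pump with i = 2: xy^2z = 0^{p³+k}. Since 1 ≤ k ≤ p, p³ < p³+k ≤ p³+p < p³+3p²+3p+1 = (p+1)³, so p³+k is not a perfect cube. So xy^2z ∉ L.
This contradicts the pumping lemma, so L is not regular.

0^{p³+k}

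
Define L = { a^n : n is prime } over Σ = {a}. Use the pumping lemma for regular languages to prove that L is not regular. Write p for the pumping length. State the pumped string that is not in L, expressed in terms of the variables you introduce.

Suppose for contradiction that L is regular, and let p be the pumping length.
Let q be a prime with q ≥ p+2 (infinitely many primes exist), and take w = a^q ∈ L with |w| = q ≥ p.
The pumping lemma gives a decomposition w = xyz where |xy| ≤ p and |y| ≥ 1.
Then y = a^k for some k with 1 ≤ k ≤ p.
Since 1 ≤ k ≤ p, |xz| = q-k. Pump with i = q+1: |xy^{q+1}z| = (q-k)+(q+1)k = q+qk = q(1+k), which is composite (both factors ≥ 2). So xy^{q+1}z = a^{q(1+k)} ∉ L.
This is a contradiction; hence L is not regular.

a^{q(1+k)}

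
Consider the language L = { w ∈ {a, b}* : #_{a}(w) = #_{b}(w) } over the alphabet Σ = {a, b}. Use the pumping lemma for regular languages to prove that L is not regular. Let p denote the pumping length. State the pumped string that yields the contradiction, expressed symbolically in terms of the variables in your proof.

a^{p+k} b^p

Suppose for contradiction that L is regular, and let p be the pumping length.
Choose w = a^p b^p ∈ L with |w| = 2p ≥ p.
Write w = xyz as guaranteed by the lemma, with |xy| ≤ p and |y| > 0.
Since the first p symbols of w are all a's and |xy| ≤ p, y lies entirely in the leading a-block: y = a^k for some k with 1 ≤ k ≤ p.
Pump with i = 2: xy^2z = a^{p+k} b^p has p+k occurrences of a but only p of b. Since k ≥ 1 the counts differ, so xy^2z ∉ L.
This is a contradiction; hence L is not regular.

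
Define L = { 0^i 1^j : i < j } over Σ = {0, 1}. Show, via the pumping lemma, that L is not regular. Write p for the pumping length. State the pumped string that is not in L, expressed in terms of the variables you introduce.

Toward a contradiction, assume L is regular with pumping length p.
Choose w = 0^p 1^{p+1} ∈ L, with |w| = 2p+1 ≥ p.
The pumping lemma gives a decomposition w = xyz where |xy| ≤ p and |y| > 0.
Since the first p symbols of w are all 0's and |xy| ≤ p, y lies entirely in the leading 0-block: y = 0^k for some k with 1 ≤ k ≤ p.
Consider xy^2z = 0^{p+k} 1^{p+1}. Since k ≥ 1, the 0-count p+k is at least p+1, so i < j fails; thus xy^2z ∉ L.
Contradiction. Therefore L is not regular.

0^{p+k} 1^{p+1}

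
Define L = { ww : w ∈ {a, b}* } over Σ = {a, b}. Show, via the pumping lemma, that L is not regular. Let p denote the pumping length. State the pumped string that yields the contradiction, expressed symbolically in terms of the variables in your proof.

a^{p+k} b^p a^p b^p

Assume L is regular. Let p be the pumping length given by the pumping lemma.
Take w = a^p b^p a^p b^p = uu where u = a^pb^p; then w ∈ L and |w| = 4p ≥ p.
By the pumping lemma, w = xyz with |xy| ≤ p and |y| ≥ 1.
The first p characters of w are a's, so xy (and hence y) consists only of a's. Write y = a^k, 1 ≤ k ≤ p.
Pump with i = 2: xy^2z = a^{p+k} b^p a^p b^p, of length 4p+k. Suppose this equals vv. The string starts with a and ends with b, so v does too; thus the boundary between the two copies of v is a b→a transition. There is exactly one such transition, at position 2p+k, so |v| = 2p+k and |vv| = 4p+2k ≠ 4p+k since k ≥ 1. So xy^2z ∉ L.
This is a contradiction; hence L is not regular.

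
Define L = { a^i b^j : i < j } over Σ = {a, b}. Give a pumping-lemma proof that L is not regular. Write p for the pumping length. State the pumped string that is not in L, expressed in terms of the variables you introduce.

Assume L is regular. Let p be the pumping length given by the pumping lemma.
Choose w = a^p b^{p+1} ∈ L, with |w| = 2p+1 ≥ p.
The pumping lemma gives a decomposition w = xyz where |xy| ≤ p and y is nonempty.
Since the first p symbols of w are all a's and |xy| ≤ p, y lies entirely in the leading a-block: y = a^k for some k with 1 ≤ k ≤ p.
Consider xy^2z = a^{p+k} b^{p+1}. Since k ≥ 1, the a-count p+k is at least p+1, so i < j fails; thus xy^2z ∉ L.
Contradiction. Therefore L is not regular.

a^{p+k} b^{p+1}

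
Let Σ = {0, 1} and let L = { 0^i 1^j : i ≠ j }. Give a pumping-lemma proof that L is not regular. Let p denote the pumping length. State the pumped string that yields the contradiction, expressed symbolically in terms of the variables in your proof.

0^{p+p!} 1^{p+p!}

Suppose for contradiction that L is regular, and let p be the pumping length.
Choose w = 0^p 1^{p+p!}. Since p ≠ p+p!, w ∈ L; and |w| ≥ p.
By the pumping lemma, w = xyz with |xy| ≤ p and y is nonempty.
Because |xy| ≤ p and w begins with p copies of 0, we have y = 0^k with 1 ≤ k ≤ p.
Since 1 ≤ k ≤ p, k divides p!; set t = 1 + p!/k. Then xy^t z has p + (p!/k)·k = p + p! copies of 0. Now the 0-count equals the 1-count, so i ≠ j fails. So xy^t z = 0^{p+p!} 1^{p+p!} ∉ L.
Contradiction. Therefore L is not regular.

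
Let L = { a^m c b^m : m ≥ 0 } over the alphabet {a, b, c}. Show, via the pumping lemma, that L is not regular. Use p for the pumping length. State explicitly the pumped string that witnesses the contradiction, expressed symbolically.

a^{p+k} c b^p

Assume L is regular. Let p be the pumping length given by the pumping lemma.
Take w = a^p c b^p ∈ L with |w| = 2p+1 ≥ p.
Write w = xyz as guaranteed by the lemma, with |xy| ≤ p and y is nonempty.
Since the first p symbols of w are all a's and |xy| ≤ p, y lies entirely in the leading a-block: y = a^k for some k with 1 ≤ k ≤ p.
Pump with i = 2: xy^2z = a^{p+k} c b^p, which would require p+k = p. But k ≥ 1, so xy^2z ∉ L.
This is a contradiction; hence L is not regular.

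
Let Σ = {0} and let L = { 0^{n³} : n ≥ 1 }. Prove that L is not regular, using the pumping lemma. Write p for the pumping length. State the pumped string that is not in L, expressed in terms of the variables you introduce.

Suppose for contradiction that L is regular, and let p be the pumping length.
Take w = 0^{p³} ∈ L with |w| = p³ ≥ p.
Write w = xyz as guaranteed by the lemma, with |xy| ≤ p and |y| > 0.
Then y = 0^k for some k with 1 ≤ k ≤ p.
Pump with i = 2: xy^2z = 0^{p³+k}. Since 1 ≤ k ≤ p, p³ < p³+k ≤ p³+p < p³+3p²+3p+1 = (p+1)³, so p³+k is not a perfect cube. So xy^2z ∉ L.
Contradiction. Therefore L is not regular.

0^{p³+k}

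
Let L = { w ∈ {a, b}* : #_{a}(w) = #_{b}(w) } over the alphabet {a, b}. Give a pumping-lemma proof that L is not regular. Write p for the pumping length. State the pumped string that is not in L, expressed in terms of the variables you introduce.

Suppose for contradiction that L is regular, and let p be the pumping length.
Choose w = a^p b^p ∈ L with |w| = 2p ≥ p.
The pumping lemma gives a decomposition w = xyz where |xy| ≤ p and |y| ≥ 1.
Because |xy| ≤ p and w begins with p copies of a, we have y = a^k with 1 ≤ k ≤ p.
Pump with i = 2: xy^2z = a^{p+k} b^p has p+k occurrences of a but only p of b. Since k ≥ 1 the counts differ, so xy^2z ∉ L.
This contradicts the pumping lemma, so L is not regular.

a^{p+k} b^p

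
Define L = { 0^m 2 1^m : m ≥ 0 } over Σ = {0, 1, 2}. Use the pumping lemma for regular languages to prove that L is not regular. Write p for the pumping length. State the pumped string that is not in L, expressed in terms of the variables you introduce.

0^{p+k} 2 1^p

Suppose for contradiction that L is regular, and let p be the pumping length.
Take w = 0^p 2 1^p ∈ L with |w| = 2p+1 ≥ p.
The pumping lemma gives a decomposition w = xyz where |xy| ≤ p and |y| > 0.
Because |xy| ≤ p and w begins with p copies of 0, we have y = 0^k with 1 ≤ k ≤ p.
Pump with i = 2: xy^2z = 0^{p+k} 2 1^p, which would require p+k = p. But k ≥ 1, so xy^2z ∉ L.
This contradicts the pumping lemma, so L is not regular.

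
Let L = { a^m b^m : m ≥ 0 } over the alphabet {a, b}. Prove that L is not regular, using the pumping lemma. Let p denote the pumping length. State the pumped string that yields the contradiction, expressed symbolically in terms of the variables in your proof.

Assume L is regular. Let p be the pumping length given by the pumping lemma.
Choose w = a^p b^p, which is in L with |w| = 2p ≥ p.
By the pumping lemma, w = xyz with |xy| ≤ p and y is nonempty.
Because |xy| ≤ p and w begins with p copies of a, we have y = a^k with 1 ≤ k ≤ p.
Pump with i = 2: xy^2z = a^{p+k} b^p. For this to lie in L we would need p = p+k, which forces k = 0. But k ≥ 1, so xy^2z ∉ L.
Contradiction. Therefore L is not regular.

a^{p+k} b^p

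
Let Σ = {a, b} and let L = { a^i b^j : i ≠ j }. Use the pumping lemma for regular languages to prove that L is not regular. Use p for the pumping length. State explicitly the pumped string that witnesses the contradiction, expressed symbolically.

Suppose for contradiction that L is regular, and let p be the pumping length.
Choose w = a^p b^{p+p!}. Since p ≠ p+p!, w ∈ L; and |w| ≥ p.
Write w = xyz as guaranteed by the lemma, with |xy| ≤ p and |y| ≥ 1.
Since the first p symbols of w are all a's and |xy| ≤ p, y lies entirely in the leading a-block: y = a^k for some k with 1 ≤ k ≤ p.
Since 1 ≤ k ≤ p, k divides p!; set t = 1 + p!/k. Then xy^t z has p + (p!/k)·k = p + p! copies of a. Now the a-count equals the b-count, so i ≠ j fails. So xy^t z = a^{p+p!} b^{p+p!} ∉ L.
This is a contradiction; hence L is not regular.

a^{p+p!} b^{p+p!}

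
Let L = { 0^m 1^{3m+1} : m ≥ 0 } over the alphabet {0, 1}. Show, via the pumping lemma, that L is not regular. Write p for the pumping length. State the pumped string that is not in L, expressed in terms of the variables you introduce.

0^{p+k} 1^{3p+1}

Suppose for contradiction that L is regular, and let p be the pumping length.
Take w = 0^p 1^{3p+1}. Then w ∈ L and |w| = 4p+1 ≥ p.
By the pumping lemma, w = xyz with |xy| ≤ p and |y| ≥ 1.
Because |xy| ≤ p and w begins with p copies of 0, we have y = 0^k with 1 ≤ k ≤ p.
Pump with i = 2: xy^2z = 0^{p+k} 1^{3p+1}. For this to lie in L we would need 3p+1 = 3(p+k)+1, which forces k = 0. But k ≥ 1, so xy^2z ∉ L.
Contradiction. Therefore L is not regular.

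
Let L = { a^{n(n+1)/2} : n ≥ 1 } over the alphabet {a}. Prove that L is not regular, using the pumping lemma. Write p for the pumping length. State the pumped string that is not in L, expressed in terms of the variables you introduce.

a^{p(p+1)/2+k}

Toward a contradiction, assume L is regular with pumping length p.
Take w = a^{p(p+1)/2} ∈ L with |w| = p(p+1)/2 ≥ p.
The pumping lemma gives a decomposition w = xyz where |xy| ≤ p and y is nonempty.
Then y = a^k for some k with 1 ≤ k ≤ p.
Pump with i = 2: xy^2z = a^{p(p+1)/2+k}. Since 1 ≤ k ≤ p, p(p+1)/2 < p(p+1)/2+k ≤ p(p+1)/2+p < (p+1)(p+2)/2, so p(p+1)/2+k is strictly between consecutive triangular numbers. So xy^2z ∉ L.
This is a contradiction; hence L is not regular.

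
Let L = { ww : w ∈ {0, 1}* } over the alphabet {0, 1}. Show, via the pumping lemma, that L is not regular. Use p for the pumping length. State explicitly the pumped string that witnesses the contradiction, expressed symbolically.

0^{p+k} 1^p 0^p 1^p

Toward a contradiction, assume L is regular with pumping length p.
Take w = 0^p 1^p 0^p 1^p = uu where u = 0^p1^p; then w ∈ L and |w| = 4p ≥ p.
The pumping lemma gives a decomposition w = xyz where |xy| ≤ p and |y| > 0.
Because |xy| ≤ p and w begins with p copies of 0, we have y = 0^k with 1 ≤ k ≤ p.
Pump with i = 2: xy^2z = 0^{p+k} 1^p 0^p 1^p, of length 4p+k. Suppose this equals vv. The string starts with 0 and ends with 1, so v does too; thus the boundary between the two copies of v is a 1→0 transition. There is exactly one such transition, at position 2p+k, so |v| = 2p+k and |vv| = 4p+2k ≠ 4p+k since k ≥ 1. So xy^2z ∉ L.
This contradicts the pumping lemma, so L is not regular.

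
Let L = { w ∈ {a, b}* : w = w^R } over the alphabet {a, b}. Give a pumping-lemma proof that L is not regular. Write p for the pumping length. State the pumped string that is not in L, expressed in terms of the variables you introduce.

Suppose for contradiction that L is regular, and let p be the pumping length.
Take w = a^p b a^p, a palindrome of length 2p+1 ≥ p.
The pumping lemma gives a decomposition w = xyz where |xy| ≤ p and |y| > 0.
Since the first p symbols of w are all a's and |xy| ≤ p, y lies entirely in the leading a-block: y = a^k for some k with 1 ≤ k ≤ p.
Pump with i = 2: xy^2z = a^{p+k} b a^p. Its reverse is a^p b a^{p+k}, which differs from xy^2z since k ≥ 1. So xy^2z is not a palindrome and xy^2z ∉ L.
This contradicts the pumping lemma, so L is not regular.

a^{p+k} b a^p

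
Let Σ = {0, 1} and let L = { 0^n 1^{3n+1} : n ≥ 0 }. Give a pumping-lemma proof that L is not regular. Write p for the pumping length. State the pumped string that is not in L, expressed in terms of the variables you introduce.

Suppose for contradiction that L is regular, and let p be the pumping length.
Let w = 0^p 1^{3p+1} ∈ L; note |w| = 4p+1 ≥ p.
By the pumping lemma, w = xyz with |xy| ≤ p and y is nonempty.
Since the first p symbols of w are all 0's and |xy| ≤ p, y lies entirely in the leading 0-block: y = 0^k for some k with 1 ≤ k ≤ p.
Pump with i = 2: xy^2z = 0^{p+k} 1^{3p+1}. For this to lie in L we would need 3p+1 = 3(p+k)+1, which forces k = 0. But k ≥ 1, so xy^2z ∉ L.
Contradiction. Therefore L is not regular.

0^{p+k} 1^{3p+1}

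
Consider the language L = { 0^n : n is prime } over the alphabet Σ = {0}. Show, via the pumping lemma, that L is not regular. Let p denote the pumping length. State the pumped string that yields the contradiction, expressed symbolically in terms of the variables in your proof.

Toward a contradiction, assume L is regular with pumping length p.
Let q be a prime with q ≥ p+2 (infinitely many primes exist), and take w = 0^q ∈ L with |w| = q ≥ p.
The pumping lemma gives a decomposition w = xyz where |xy| ≤ p and y is nonempty.
Then y = 0^k for some k with 1 ≤ k ≤ p.
Since 1 ≤ k ≤ p, |xz| = q-k. Pump with i = q+1: |xy^{q+1}z| = (q-k)+(q+1)k = q+qk = q(1+k), which is composite (both factors ≥ 2). So xy^{q+1}z = 0^{q(1+k)} ∉ L.
This contradicts the pumping lemma, so L is not regular.

0^{q(1+k)}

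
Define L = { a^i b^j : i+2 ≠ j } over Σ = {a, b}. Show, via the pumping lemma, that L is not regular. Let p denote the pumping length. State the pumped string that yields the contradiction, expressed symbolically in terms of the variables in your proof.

Suppose for contradiction that L is regular, and let p be the pumping length.
Choose w = a^p b^{p+p!+2}. Since p ≠ (p+p!+2)-2 = p+p!, w ∈ L; and |w| ≥ p.
The pumping lemma gives a decomposition w = xyz where |xy| ≤ p and |y| ≥ 1.
Since the first p symbols of w are all a's and |xy| ≤ p, y lies entirely in the leading a-block: y = a^k for some k with 1 ≤ k ≤ p.
Since 1 ≤ k ≤ p, k divides p!; set t = 1 + p!/k. Then xy^t z has p + (p!/k)·k = p + p! copies of a. Now the a-count is p+p! and (b-count)-2 = (p+p!+2)-2 = p+p!, so i+2 ≠ j fails. So xy^t z = a^{p+p!} b^{p+p!+2} ∉ L.
Contradiction. Therefore L is not regular.

a^{p+p!} b^{p+p!+2}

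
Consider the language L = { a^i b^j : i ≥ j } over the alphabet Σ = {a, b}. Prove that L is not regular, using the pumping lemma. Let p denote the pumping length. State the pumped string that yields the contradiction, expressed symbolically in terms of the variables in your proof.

a^{p-k} b^p

Assume L is regular. Let p be the pumping length given by the pumping lemma.
Choose w = a^p b^p ∈ L, with |w| = 2p ≥ p.
Write w = xyz as guaranteed by the lemma, with |xy| ≤ p and |y| > 0.
The first p characters of w are a's, so xy (and hence y) consists only of a's. Write y = a^k, 1 ≤ k ≤ p.
Consider xy^0z = xz = a^{p-k} b^p. Since k ≥ 1, the a-count p-k is less than p, so i ≥ j fails; thus xz ∉ L.
This is a contradiction; hence L is not regular.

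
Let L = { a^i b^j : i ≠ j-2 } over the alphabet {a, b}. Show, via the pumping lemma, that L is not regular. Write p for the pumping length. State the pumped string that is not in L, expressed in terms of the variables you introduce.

a^{p+p!} b^{p+p!+2}

Suppose for contradiction that L is regular, and let p be the pumping length.
Choose w = a^p b^{p+p!+2}. Since p ≠ (p+p!+2)-2 = p+p!, w ∈ L; and |w| ≥ p.
By the pumping lemma, w = xyz with |xy| ≤ p and y is nonempty.
Since the first p symbols of w are all a's and |xy| ≤ p, y lies entirely in the leading a-block: y = a^k for some k with 1 ≤ k ≤ p.
Since 1 ≤ k ≤ p, k divides p!; set t = 1 + p!/k. Then xy^t z has p + (p!/k)·k = p + p! copies of a. Now the a-count is p+p! and (b-count)-2 = (p+p!+2)-2 = p+p!, so i ≠ j-2 fails. So xy^t z = a^{p+p!} b^{p+p!+2} ∉ L.
This is a contradiction; hence L is not regular.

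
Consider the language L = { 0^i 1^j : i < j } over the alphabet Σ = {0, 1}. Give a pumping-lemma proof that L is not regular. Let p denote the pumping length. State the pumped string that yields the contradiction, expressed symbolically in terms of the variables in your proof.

0^{p+k} 1^{p+1}

Assume L is regular; let p be its pumping constant.
Choose w = 0^p 1^{p+1} ∈ L, with |w| = 2p+1 ≥ p.
Write w = xyz as guaranteed by the lemma, with |xy| ≤ p and |y| > 0.
The first p characters of w are 0's, so xy (and hence y) consists only of 0's. Write y = 0^k, 1 ≤ k ≤ p.
Consider xy^2z = 0^{p+k} 1^{p+1}. Since k ≥ 1, the 0-count p+k is at least p+1, so i < j fails; thus xy^2z ∉ L.
This is a contradiction; hence L is not regular.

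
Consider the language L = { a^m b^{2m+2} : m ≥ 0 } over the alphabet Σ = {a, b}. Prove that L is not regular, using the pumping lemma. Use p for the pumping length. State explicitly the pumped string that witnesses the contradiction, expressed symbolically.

a^{p+k} b^{2p+2}

Toward a contradiction, assume L is regular with pumping length p.
Choose w = a^p b^{2p+2}, which is in L with |w| = 3p+2 ≥ p.
The pumping lemma gives a decomposition w = xyz where |xy| ≤ p and |y| ≥ 1.
The first p characters of w are a's, so xy (and hence y) consists only of a's. Write y = a^k, 1 ≤ k ≤ p.
Pump with i = 2: xy^2z = a^{p+k} b^{2p+2}. For this to lie in L we would need 2p+2 = 2(p+k)+2, which forces k = 0. But k ≥ 1, so xy^2z ∉ L.
Contradiction. Therefore L is not regular.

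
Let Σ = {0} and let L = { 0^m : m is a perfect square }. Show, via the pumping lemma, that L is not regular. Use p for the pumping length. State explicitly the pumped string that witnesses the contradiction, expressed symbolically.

0^{p²+k}

Toward a contradiction, assume L is regular with pumping length p.
Take w = 0^{p²} ∈ L with |w| = p² ≥ p.
The pumping lemma gives a decomposition w = xyz where |xy| ≤ p and |y| > 0.
Then y = 0^k for some k with 1 ≤ k ≤ p.
Pump with i = 2: xy^2z = 0^{p²+k}. Since 1 ≤ k ≤ p, p² < p²+k ≤ p²+p < (p+1)², so p²+k lies strictly between consecutive squares and is not a perfect square. So xy^2z ∉ L.
Contradiction. Therefore L is not regular.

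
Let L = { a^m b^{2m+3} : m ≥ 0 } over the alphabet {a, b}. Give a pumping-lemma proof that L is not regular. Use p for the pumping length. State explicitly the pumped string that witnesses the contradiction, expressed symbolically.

Toward a contradiction, assume L is regular with pumping length p.
Take w = a^p b^{2p+3}. Then w ∈ L and |w| = 3p+3 ≥ p.
Write w = xyz as guaranteed by the lemma, with |xy| ≤ p and |y| ≥ 1.
The first p characters of w are a's, so xy (and hence y) consists only of a's. Write y = a^k, 1 ≤ k ≤ p.
Pump with i = 2: xy^2z = a^{p+k} b^{2p+3}. For this to lie in L we would need 2p+3 = 2(p+k)+3, which forces k = 0. But k ≥ 1, so xy^2z ∉ L.
This contradicts the pumping lemma, so L is not regular.

a^{p+k} b^{2p+3}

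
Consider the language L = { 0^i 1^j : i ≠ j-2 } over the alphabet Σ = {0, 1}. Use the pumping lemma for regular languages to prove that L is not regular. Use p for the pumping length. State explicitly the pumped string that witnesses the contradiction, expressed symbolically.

0^{p+p!} 1^{p+p!+2}

Assume L is regular; let p be its pumping constant.
Choose w = 0^p 1^{p+p!+2}. Since p ≠ (p+p!+2)-2 = p+p!, w ∈ L; and |w| ≥ p.
The pumping lemma gives a decomposition w = xyz where |xy| ≤ p and |y| ≥ 1.
The first p characters of w are 0's, so xy (and hence y) consists only of 0's. Write y = 0^k, 1 ≤ k ≤ p.
Since 1 ≤ k ≤ p, k divides p!; set t = 1 + p!/k. Then xy^t z has p + (p!/k)·k = p + p! copies of 0. Now the 0-count is p+p! and (1-count)-2 = (p+p!+2)-2 = p+p!, so i ≠ j-2 fails. So xy^t z = 0^{p+p!} 1^{p+p!+2} ∉ L.
Contradiction. Therefore L is not regular.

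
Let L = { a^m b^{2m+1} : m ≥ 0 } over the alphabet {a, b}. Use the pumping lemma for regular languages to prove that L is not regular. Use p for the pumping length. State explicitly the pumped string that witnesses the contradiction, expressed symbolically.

a^{p+k} b^{2p+1}

Assume L is regular; let p be its pumping constant.
Choose w = a^p b^{2p+1}, which is in L with |w| = 3p+1 ≥ p.
The pumping lemma gives a decomposition w = xyz where |xy| ≤ p and y is nonempty.
The first p characters of w are a's, so xy (and hence y) consists only of a's. Write y = a^k, 1 ≤ k ≤ p.
Pump with i = 2: xy^2z = a^{p+k} b^{2p+1}. For this to lie in L we would need 2p+1 = 2(p+k)+1, which forces k = 0. But k ≥ 1, so xy^2z ∉ L.
This is a contradiction; hence L is not regular.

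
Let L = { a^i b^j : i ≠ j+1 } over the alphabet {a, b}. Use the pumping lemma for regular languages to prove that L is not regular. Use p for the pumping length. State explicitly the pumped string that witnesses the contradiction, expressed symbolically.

Assume L is regular; let p be its pumping constant.
Choose w = a^p b^{p+p!-1}. Since p ≠ (p+p!-1)+1 = p+p!, w ∈ L; and |w| ≥ p.
The pumping lemma gives a decomposition w = xyz where |xy| ≤ p and y is nonempty.
The first p characters of w are a's, so xy (and hence y) consists only of a's. Write y = a^k, 1 ≤ k ≤ p.
Since 1 ≤ k ≤ p, k divides p!; set t = 1 + p!/k. Then xy^t z has p + (p!/k)·k = p + p! copies of a. Now the a-count is p+p! and (b-count)+1 = (p+p!-1)+1 = p+p!, so i ≠ j+1 fails. So xy^t z = a^{p+p!} b^{p+p!-1} ∉ L.
Contradiction. Therefore L is not regular.

a^{p+p!} b^{p+p!-1}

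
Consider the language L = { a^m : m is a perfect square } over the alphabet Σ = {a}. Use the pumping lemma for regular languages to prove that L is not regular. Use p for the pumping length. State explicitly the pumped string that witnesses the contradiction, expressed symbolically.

a^{p²+k}

Assume L is regular. Let p be the pumping length given by the pumping lemma.
Take w = a^{p²} ∈ L with |w| = p² ≥ p.
The pumping lemma gives a decomposition w = xyz where |xy| ≤ p and |y| ≥ 1.
Then y = a^k for some k with 1 ≤ k ≤ p.
Pump with i = 2: xy^2z = a^{p²+k}. Since 1 ≤ k ≤ p, p² < p²+k ≤ p²+p < (p+1)², so p²+k lies strictly between consecutive squares and is not a perfect square. So xy^2z ∉ L.
Contradiction. Therefore L is not regular.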